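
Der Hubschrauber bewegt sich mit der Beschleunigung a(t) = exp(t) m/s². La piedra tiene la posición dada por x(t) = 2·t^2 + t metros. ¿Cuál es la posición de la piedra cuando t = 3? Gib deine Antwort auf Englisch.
Using x(t) = 2·t^2 + t and substituting t = 3, we find x = 21.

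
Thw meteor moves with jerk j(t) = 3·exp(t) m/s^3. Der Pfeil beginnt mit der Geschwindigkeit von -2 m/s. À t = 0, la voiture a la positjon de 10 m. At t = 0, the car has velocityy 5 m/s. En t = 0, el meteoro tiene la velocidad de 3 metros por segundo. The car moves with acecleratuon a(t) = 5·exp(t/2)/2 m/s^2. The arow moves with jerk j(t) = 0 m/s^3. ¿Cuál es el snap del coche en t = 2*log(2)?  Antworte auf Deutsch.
Wir müssen unsere Gleichung für die Beschleunigung a(t) = 5·exp(t/2)/2 2-mal ableiten. Mit d/dt von a(t) finden wir j(t) = 5·exp(t/2)/4. Mit d/dt von j(t) finden wir s(t) = 5·exp(t/2)/8. Mit s(t) = 5·exp(t/2)/8 und Einsetzen von t = 2*log(2), finden wir s = 5/4.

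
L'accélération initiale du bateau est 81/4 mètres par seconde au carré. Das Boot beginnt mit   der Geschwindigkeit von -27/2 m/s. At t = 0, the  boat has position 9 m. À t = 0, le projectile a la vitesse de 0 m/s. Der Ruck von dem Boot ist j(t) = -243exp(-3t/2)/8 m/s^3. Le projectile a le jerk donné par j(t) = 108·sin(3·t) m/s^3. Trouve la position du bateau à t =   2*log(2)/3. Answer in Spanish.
Debemos encontrar la integral de nuestra ecuación de la sacudida j(t) = -243·exp(-3·t/2)/8 3 veces. La antiderivada de la sacudida es la aceleración. Usando a(0) = 81/4, obtenemos a(t) = 81·exp(-3·t/2)/4. Integrando la aceleración y usando la condición inicial v(0) = -27/2, obtenemos v(t) = -27·exp(-3·t/2)/2. La antiderivada de la velocidad es la posición. Usando x(0) = 9, obtenemos x(t) = 9·exp(-3·t/2). Usando x(t) = 9·exp(-3·t/2) y sustituyendo t = 2*log(2)/3, encontramos x = 9/2.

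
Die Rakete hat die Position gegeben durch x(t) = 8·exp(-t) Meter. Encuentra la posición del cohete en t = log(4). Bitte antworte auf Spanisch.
Usando x(t) = 8·exp(-t) y sustituyendo t = log(4), encontramos x = 2.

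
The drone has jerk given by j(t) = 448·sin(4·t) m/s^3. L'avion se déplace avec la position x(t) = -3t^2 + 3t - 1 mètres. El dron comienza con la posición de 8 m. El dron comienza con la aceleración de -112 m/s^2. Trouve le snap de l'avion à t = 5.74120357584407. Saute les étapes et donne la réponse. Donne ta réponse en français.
Le snap à t = 5.74120357584407 est s = 0.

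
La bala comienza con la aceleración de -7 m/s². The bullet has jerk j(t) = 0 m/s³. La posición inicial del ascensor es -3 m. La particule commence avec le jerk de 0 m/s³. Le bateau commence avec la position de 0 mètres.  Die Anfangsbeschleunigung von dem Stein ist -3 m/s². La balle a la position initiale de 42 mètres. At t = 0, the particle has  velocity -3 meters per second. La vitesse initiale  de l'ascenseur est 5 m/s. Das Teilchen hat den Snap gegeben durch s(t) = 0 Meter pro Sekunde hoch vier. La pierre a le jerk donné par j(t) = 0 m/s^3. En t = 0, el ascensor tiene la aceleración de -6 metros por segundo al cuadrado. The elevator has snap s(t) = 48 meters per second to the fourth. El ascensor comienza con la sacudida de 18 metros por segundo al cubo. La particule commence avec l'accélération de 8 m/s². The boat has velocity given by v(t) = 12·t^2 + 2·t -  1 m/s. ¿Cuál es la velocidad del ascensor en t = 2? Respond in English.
To find the answer, we compute 3 integrals of s(t) = 48. Integrating snap and using the initial condition j(0) = 18, we get j(t) = 48·t + 18. The integral of jerk is acceleration. Using a(0) = -6, we get a(t) = 24·t^2 + 18·t - 6. Taking ∫a(t)dt and applying v(0) = 5, we find v(t) = 8·t^3 + 9·t^2 - 6·t + 5. From the given velocity equation v(t) = 8·t^3 + 9·t^2 - 6·t + 5, we substitute t = 2 to get v = 93.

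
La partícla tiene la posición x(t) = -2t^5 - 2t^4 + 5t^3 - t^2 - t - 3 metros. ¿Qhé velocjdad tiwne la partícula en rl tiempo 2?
Partiendo de la posición x(t) = -2·t^5 - 2·t^4 + 5·t^3 - t^2 - t - 3, tomamos 1 derivada. Derivando la posición, obtenemos la velocidad: v(t) = -10·t^4 - 8·t^3 + 15·t^2 - 2·t - 1. Tenemos la velocidad v(t) = -10·t^4 - 8·t^3 + 15·t^2 - 2·t - 1. Sustituyendo t = 2: v(2) = -169.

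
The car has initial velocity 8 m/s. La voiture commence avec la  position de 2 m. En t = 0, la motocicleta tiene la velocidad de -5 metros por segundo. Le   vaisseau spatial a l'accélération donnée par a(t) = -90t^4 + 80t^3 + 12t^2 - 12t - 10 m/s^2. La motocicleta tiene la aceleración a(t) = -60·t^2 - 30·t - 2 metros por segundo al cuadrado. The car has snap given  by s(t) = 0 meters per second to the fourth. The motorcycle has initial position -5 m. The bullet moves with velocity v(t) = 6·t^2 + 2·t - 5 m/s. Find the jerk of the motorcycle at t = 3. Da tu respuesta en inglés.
Starting from acceleration a(t) = -60·t^2 - 30·t - 2, we take 1 derivative. Taking d/dt of a(t), we find j(t) = -120·t - 30. We have jerk j(t) = -120·t - 30. Substituting t = 3: j(3) = -390.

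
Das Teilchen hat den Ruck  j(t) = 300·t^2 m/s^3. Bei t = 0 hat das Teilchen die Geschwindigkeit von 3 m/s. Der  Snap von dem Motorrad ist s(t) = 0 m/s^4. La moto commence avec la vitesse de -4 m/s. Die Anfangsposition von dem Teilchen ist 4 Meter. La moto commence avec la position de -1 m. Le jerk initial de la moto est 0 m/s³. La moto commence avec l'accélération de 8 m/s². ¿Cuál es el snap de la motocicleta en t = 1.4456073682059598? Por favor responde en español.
Usando s(t) = 0 y sustituyendo t = 1.4456073682059598, encontramos s = 0.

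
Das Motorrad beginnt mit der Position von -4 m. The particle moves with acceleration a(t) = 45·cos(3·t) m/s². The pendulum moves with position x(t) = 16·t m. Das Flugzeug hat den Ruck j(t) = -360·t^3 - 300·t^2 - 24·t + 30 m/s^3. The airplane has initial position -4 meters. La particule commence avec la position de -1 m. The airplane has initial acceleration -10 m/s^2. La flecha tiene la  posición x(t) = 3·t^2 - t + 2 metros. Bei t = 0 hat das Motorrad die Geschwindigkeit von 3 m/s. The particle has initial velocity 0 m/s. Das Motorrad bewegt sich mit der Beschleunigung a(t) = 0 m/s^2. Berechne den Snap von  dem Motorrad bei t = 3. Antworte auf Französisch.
Pour résoudre ceci, nous devons prendre 2 dérivées de notre équation de l'accélération a(t) = 0. La dérivée de l'accélération donne le jerk: j(t) = 0. En prenant d/dt de j(t), nous trouvons s(t) = 0. Nous avons le snap s(t) = 0. En substituant t = 3: s(3) = 0.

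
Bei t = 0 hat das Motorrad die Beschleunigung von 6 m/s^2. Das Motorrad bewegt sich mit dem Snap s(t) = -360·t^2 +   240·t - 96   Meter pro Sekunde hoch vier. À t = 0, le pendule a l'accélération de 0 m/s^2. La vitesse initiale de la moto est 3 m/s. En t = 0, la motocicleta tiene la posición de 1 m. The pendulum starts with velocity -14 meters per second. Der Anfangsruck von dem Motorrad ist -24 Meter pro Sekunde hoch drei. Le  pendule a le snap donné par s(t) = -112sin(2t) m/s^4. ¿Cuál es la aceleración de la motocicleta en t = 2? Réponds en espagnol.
Para resolver esto, necesitamos tomar 2 antiderivadas de nuestra ecuación del snap s(t) = -360·t^2 + 240·t - 96. Integrando el snap y usando la condición inicial j(0) = -24, obtenemos j(t) = -120·t^3 + 120·t^2 - 96·t - 24. Integrando la sacudida y usando la condición inicial a(0) = 6, obtenemos a(t) = -30·t^4 + 40·t^3 - 48·t^2 - 24·t + 6. De la ecuación de la aceleración a(t) = -30·t^4 + 40·t^3 - 48·t^2 - 24·t + 6, sustituimos t = 2 para obtener a = -394.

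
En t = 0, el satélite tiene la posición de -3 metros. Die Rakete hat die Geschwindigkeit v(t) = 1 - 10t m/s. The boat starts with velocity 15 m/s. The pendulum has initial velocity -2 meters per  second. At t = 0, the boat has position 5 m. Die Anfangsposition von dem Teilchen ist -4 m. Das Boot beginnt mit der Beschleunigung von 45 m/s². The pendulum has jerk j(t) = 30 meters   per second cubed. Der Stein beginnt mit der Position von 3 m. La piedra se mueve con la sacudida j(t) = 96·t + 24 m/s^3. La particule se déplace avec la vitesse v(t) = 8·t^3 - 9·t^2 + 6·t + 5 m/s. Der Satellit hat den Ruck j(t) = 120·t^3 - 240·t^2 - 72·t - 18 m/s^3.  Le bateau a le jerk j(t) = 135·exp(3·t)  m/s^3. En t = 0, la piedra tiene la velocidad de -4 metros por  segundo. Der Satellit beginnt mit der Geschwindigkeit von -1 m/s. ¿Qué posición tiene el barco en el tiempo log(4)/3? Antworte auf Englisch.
We need to integrate our jerk equation j(t) = 135·exp(3·t) 3 times. Integrating jerk and using the initial condition a(0) = 45, we get a(t) = 45·exp(3·t). The integral of acceleration, with v(0) = 15, gives velocity: v(t) = 15·exp(3·t). The antiderivative of velocity is position. Using x(0) = 5, we get x(t) = 5·exp(3·t). From the given position equation x(t) = 5·exp(3·t), we substitute t = log(4)/3 to get x = 20.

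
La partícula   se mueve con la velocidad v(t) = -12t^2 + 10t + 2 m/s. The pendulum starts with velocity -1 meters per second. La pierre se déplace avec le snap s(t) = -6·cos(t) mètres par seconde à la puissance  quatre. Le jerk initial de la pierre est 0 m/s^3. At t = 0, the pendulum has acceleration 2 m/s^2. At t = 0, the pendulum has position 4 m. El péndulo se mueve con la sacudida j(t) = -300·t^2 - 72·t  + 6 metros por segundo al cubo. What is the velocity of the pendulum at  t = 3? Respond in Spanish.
Debemos encontrar la antiderivada de nuestra ecuación de la sacudida j(t) = -300·t^2 - 72·t + 6 2 veces. Tomando ∫j(t)dt y aplicando a(0) = 2, encontramos a(t) = -100·t^3 - 36·t^2 + 6·t + 2. Integrando la aceleración y usando la condición inicial v(0) = -1, obtenemos v(t) = -25·t^4 - 12·t^3 + 3·t^2 + 2·t - 1. Tenemos la velocidad v(t) = -25·t^4 - 12·t^3 + 3·t^2 + 2·t - 1. Sustituyendo t = 3: v(3) = -2317.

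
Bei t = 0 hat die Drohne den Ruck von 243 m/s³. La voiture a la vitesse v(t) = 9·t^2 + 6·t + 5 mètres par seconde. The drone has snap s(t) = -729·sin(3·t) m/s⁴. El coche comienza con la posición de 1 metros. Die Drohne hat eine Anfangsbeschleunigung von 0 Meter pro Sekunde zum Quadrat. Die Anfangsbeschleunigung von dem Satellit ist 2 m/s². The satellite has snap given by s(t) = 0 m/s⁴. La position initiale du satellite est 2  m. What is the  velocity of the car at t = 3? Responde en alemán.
Wir haben die Geschwindigkeit v(t) = 9·t^2 + 6·t + 5. Durch Einsetzen von t = 3: v(3) = 104.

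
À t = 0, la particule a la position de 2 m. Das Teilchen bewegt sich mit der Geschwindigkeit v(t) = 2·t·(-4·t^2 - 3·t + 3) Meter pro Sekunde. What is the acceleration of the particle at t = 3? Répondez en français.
Nous devons dériver notre équation de la vitesse v(t) = 2·t·(-4·t^2 - 3·t + 3) 1 fois. La dérivée de la vitesse donne l'accélération: a(t) = -8·t^2 + 2·t·(-8·t - 3) - 6·t + 6. En utilisant a(t) = -8·t^2 + 2·t·(-8·t - 3) - 6·t + 6 et en substituant t = 3, nous trouvons a = -246.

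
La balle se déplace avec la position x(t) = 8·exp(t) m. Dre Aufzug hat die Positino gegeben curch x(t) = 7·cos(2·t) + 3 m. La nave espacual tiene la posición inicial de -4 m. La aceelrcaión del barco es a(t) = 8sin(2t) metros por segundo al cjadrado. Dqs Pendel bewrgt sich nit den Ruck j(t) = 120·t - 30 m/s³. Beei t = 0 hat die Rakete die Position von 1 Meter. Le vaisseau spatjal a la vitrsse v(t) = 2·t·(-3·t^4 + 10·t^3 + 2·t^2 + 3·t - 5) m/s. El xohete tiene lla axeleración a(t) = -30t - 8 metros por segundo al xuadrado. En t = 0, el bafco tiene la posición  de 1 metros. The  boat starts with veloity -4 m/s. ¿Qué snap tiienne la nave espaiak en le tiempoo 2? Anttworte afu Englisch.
To solve this, we need to take 3 derivatives of our velocity equation v(t) = 2·t·(-3·t^4 + 10·t^3 + 2·t^2 + 3·t - 5). The derivative of velocity gives acceleration: a(t) = -6·t^4 + 20·t^3 + 4·t^2 + 2·t·(-12·t^3 + 30·t^2 + 4·t + 3) + 6·t - 10. Taking d/dt of a(t), we find j(t) = -48·t^3 + 120·t^2 + 2·t·(-36·t^2 + 60·t + 4) + 16·t + 12. Differentiating jerk, we get snap: s(t) = -216·t^2 + 2·t·(60 - 72·t) + 360·t + 24. Using s(t) = -216·t^2 + 2·t·(60 - 72·t) + 360·t + 24 and substituting t = 2, we find s = -456.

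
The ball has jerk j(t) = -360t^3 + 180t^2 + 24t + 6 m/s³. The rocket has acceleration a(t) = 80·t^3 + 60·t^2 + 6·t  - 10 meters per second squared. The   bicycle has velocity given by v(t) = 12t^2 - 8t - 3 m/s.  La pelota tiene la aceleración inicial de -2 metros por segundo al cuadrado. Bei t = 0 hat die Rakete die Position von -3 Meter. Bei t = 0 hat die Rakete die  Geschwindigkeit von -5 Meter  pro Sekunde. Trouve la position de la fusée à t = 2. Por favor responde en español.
Debemos encontrar la integral de nuestra ecuación de la aceleración a(t) = 80·t^3 + 60·t^2 + 6·t - 10 2 veces. Integrando la aceleración y usando la condición inicial v(0) = -5, obtenemos v(t) = 20·t^4 + 20·t^3 + 3·t^2 - 10·t - 5. Integrando la velocidad y usando la condición inicial x(0) = -3, obtenemos x(t) = 4·t^5 + 5·t^4 + t^3 - 5·t^2 - 5·t - 3. De la ecuación de la posición x(t) = 4·t^5 + 5·t^4 + t^3 - 5·t^2 - 5·t - 3, sustituimos t = 2 para obtener x = 183.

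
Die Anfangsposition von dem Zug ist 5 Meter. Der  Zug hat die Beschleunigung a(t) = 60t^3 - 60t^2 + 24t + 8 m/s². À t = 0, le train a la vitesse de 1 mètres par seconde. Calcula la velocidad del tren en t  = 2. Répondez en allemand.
Ausgehend von der Beschleunigung a(t) = 60·t^3 - 60·t^2 + 24·t + 8, nehmen wir 1 Stammfunktion. Mit ∫a(t)dt und Anwendung von v(0) = 1, finden wir v(t) = 15·t^4 - 20·t^3 + 12·t^2 + 8·t + 1. Mit v(t) = 15·t^4 - 20·t^3 + 12·t^2 + 8·t + 1 und Einsetzen von t = 2, finden wir v = 145.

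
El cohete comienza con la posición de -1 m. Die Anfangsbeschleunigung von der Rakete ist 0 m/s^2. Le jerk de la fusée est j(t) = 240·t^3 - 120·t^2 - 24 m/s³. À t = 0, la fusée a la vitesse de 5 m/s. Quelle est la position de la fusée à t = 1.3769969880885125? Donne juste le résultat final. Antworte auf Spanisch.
x(1.3769969880885125) = -0.826041335841197.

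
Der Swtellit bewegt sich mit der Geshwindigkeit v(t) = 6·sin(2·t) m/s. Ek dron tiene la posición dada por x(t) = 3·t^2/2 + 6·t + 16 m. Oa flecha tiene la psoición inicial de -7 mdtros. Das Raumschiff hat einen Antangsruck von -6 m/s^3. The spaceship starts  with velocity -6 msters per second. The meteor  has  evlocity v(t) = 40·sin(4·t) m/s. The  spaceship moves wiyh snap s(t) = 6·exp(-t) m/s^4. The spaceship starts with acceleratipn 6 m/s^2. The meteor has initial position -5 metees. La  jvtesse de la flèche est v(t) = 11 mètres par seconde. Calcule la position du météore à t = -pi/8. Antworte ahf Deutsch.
Ausgehend von der Geschwindigkeit v(t) = 40·sin(4·t), nehmen wir 1 Integral. Das Integral von der Geschwindigkeit, mit x(0) = -5, ergibt die Position: x(t) = 5 - 10·cos(4·t). Wir haben die Position x(t) = 5 - 10·cos(4·t). Durch Einsetzen von t = -pi/8: x(-pi/8) = 5.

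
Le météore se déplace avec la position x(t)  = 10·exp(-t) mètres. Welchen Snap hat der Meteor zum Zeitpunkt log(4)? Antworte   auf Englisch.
To solve this, we need to take 4 derivatives of our position equation x(t) = 10·exp(-t). The derivative of position gives velocity: v(t) = -10·exp(-t). Taking d/dt of v(t), we find a(t) = 10·exp(-t). Taking d/dt of a(t), we find j(t) = -10·exp(-t). Differentiating jerk, we get snap: s(t) = 10·exp(-t). Using s(t) = 10·exp(-t) and substituting t = log(4), we find s = 5/2.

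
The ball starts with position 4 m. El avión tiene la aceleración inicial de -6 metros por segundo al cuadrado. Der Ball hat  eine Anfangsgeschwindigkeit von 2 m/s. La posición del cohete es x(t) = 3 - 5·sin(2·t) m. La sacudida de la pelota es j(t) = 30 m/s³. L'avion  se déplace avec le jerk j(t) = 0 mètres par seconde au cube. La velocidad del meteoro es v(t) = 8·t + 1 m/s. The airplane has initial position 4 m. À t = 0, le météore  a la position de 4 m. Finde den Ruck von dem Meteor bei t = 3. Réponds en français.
En partant de la vitesse v(t) = 8·t + 1, nous prenons 2 dérivées. La dérivée de la vitesse donne l'accélération: a(t) = 8. En dérivant l'accélération, nous obtenons le jerk: j(t) = 0. Nous avons le jerk j(t) = 0. En substituant t = 3: j(3) = 0.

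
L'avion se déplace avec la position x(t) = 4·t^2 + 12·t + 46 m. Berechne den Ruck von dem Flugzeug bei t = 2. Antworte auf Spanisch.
Debemos derivar nuestra ecuación de la posición x(t) = 4·t^2 + 12·t + 46 3 veces. Tomando d/dt de x(t), encontramos v(t) = 8·t + 12. La derivada de la velocidad da la aceleración: a(t) = 8. Tomando d/dt de a(t), encontramos j(t) = 0. Tenemos la sacudida j(t) = 0. Sustituyendo t = 2: j(2) = 0.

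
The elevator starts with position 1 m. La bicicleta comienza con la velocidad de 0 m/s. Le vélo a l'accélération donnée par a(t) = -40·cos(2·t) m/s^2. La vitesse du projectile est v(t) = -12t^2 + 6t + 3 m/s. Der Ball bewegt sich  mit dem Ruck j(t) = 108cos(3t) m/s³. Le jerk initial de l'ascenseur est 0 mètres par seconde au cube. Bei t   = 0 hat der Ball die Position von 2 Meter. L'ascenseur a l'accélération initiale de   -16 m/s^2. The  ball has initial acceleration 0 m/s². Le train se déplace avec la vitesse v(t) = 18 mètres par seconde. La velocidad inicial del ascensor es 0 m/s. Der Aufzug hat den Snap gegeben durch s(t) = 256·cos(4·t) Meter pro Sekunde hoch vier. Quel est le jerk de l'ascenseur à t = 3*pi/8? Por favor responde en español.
Para resolver esto, necesitamos tomar 1 antiderivada de nuestra ecuación del snap s(t) = 256·cos(4·t). Integrando el snap y usando la condición inicial j(0) = 0, obtenemos j(t) = 64·sin(4·t). De la ecuación de la sacudida j(t) = 64·sin(4·t), sustituimos t = 3*pi/8 para obtener j = -64.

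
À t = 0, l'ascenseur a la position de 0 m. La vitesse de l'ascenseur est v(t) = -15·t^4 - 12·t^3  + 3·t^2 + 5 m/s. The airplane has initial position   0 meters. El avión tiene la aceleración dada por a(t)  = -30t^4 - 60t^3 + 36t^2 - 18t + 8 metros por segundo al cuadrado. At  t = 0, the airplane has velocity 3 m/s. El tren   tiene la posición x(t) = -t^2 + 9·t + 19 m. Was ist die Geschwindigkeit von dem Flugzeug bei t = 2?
Um dies zu lösen, müssen wir 1 Integral unserer Gleichung für die Beschleunigung a(t) = -30·t^4 - 60·t^3 + 36·t^2 - 18·t + 8 finden. Die Stammfunktion von der Beschleunigung, mit v(0) = 3, ergibt die Geschwindigkeit: v(t) = -6·t^5 - 15·t^4 + 12·t^3 - 9·t^2 + 8·t + 3. Mit v(t) = -6·t^5 - 15·t^4 + 12·t^3 - 9·t^2 + 8·t + 3 und Einsetzen von t = 2, finden wir v = -353.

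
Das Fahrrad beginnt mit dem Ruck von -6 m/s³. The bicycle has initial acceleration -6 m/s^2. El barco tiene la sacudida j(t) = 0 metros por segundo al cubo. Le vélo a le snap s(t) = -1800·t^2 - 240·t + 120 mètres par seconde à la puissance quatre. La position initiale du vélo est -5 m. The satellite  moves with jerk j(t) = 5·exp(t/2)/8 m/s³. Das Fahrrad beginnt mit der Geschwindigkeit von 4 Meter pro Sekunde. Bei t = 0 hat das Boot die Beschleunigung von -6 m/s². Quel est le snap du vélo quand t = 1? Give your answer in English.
We have snap s(t) = -1800·t^2 - 240·t + 120. Substituting t = 1: s(1) = -1920.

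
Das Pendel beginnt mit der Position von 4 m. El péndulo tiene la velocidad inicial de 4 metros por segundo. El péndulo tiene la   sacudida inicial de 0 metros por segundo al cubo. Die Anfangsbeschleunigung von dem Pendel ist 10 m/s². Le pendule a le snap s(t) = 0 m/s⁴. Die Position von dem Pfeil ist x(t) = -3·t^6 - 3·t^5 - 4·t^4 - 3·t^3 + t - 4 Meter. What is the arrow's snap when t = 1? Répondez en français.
En partant de la position x(t) = -3·t^6 - 3·t^5 - 4·t^4 - 3·t^3 + t - 4, nous prenons 4 dérivées. En dérivant la position, nous obtenons la vitesse: v(t) = -18·t^5 - 15·t^4 - 16·t^3 - 9·t^2 + 1. La dérivée de la vitesse donne l'accélération: a(t) = -90·t^4 - 60·t^3 - 48·t^2 - 18·t. En prenant d/dt de a(t), nous trouvons j(t) = -360·t^3 - 180·t^2 - 96·t - 18. En dérivant le jerk, nous obtenons le snap: s(t) = -1080·t^2 - 360·t - 96. En utilisant s(t) = -1080·t^2 - 360·t - 96 et en substituant t = 1, nous trouvons s = -1536.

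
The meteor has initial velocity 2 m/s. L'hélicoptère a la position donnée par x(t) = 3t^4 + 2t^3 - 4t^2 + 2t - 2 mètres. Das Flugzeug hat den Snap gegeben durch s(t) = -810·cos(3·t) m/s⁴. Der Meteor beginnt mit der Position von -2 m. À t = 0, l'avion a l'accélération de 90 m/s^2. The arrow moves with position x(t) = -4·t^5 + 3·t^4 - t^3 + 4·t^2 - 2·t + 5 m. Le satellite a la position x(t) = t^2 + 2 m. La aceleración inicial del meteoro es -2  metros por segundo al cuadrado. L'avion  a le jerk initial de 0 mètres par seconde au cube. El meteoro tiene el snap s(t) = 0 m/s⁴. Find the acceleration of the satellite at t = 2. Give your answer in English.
To solve this, we need to take 2 derivatives of our position equation x(t) = t^2 + 2. The derivative of position gives velocity: v(t) = 2·t. Taking d/dt of v(t), we find a(t) = 2. Using a(t) = 2 and substituting t = 2, we find a = 2.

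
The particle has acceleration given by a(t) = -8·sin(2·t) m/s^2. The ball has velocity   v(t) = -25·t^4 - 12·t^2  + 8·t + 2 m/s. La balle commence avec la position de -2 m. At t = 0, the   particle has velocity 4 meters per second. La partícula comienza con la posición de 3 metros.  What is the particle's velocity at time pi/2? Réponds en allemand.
Wir müssen unsere Gleichung für die Beschleunigung a(t) = -8·sin(2·t) 1-mal integrieren. Die Stammfunktion von der Beschleunigung ist die Geschwindigkeit. Mit v(0) = 4 erhalten wir v(t) = 4·cos(2·t). Aus der Gleichung für die Geschwindigkeit v(t) = 4·cos(2·t), setzen wir t = pi/2 ein und erhalten v = -4.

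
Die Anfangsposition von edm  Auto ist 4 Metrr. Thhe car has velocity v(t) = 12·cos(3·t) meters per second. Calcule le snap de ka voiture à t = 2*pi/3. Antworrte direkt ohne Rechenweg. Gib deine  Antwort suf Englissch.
s(2*pi/3) = 0.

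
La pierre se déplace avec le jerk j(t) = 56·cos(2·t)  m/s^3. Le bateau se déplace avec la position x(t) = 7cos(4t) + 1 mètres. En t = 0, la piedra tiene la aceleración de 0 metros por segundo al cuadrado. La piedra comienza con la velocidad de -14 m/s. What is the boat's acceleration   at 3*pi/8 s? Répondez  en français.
Pour résoudre ceci, nous devons prendre 2 dérivées de notre équation de la position x(t) = 7·cos(4·t) + 1. En dérivant la position, nous obtenons la vitesse: v(t) = -28·sin(4·t). La dérivée de la vitesse donne l'accélération: a(t) = -112·cos(4·t). Nous avons l'accélération a(t) = -112·cos(4·t). En substituant t = 3*pi/8: a(3*pi/8) = 0.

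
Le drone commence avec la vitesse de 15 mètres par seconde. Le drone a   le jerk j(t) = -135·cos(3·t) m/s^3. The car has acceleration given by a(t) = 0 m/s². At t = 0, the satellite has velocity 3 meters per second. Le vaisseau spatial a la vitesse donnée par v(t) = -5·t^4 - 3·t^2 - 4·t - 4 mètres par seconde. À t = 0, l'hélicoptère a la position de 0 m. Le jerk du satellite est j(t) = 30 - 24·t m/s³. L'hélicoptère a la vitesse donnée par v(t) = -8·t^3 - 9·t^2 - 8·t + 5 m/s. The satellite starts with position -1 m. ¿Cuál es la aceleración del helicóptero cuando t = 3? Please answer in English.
Starting from velocity v(t) = -8·t^3 - 9·t^2 - 8·t + 5, we take 1 derivative. Taking d/dt of v(t), we find a(t) = -24·t^2 - 18·t - 8. From the given acceleration equation a(t) = -24·t^2 - 18·t - 8, we substitute t = 3 to get a = -278.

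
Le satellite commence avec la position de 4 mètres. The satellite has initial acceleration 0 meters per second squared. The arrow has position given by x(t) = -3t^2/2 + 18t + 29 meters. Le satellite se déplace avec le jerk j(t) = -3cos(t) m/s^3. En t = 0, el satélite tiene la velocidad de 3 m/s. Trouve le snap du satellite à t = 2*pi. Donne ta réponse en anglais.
To solve this, we need to take 1 derivative of our jerk equation j(t) = -3·cos(t). The derivative of jerk gives snap: s(t) = 3·sin(t). From the given snap equation s(t) = 3·sin(t), we substitute t = 2*pi to get s = 0.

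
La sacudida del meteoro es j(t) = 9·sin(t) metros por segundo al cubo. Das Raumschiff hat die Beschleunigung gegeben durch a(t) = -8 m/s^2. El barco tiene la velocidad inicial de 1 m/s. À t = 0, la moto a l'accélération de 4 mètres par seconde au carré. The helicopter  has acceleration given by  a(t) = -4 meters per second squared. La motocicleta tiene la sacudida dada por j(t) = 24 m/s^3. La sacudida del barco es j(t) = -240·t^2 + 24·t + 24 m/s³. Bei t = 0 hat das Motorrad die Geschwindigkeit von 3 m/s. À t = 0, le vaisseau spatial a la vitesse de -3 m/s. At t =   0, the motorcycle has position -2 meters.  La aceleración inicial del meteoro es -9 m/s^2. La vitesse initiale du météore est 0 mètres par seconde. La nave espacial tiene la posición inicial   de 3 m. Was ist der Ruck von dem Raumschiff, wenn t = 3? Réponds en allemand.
Wir müssen unsere Gleichung für die Beschleunigung a(t) = -8 1-mal ableiten. Mit d/dt von a(t) finden wir j(t) = 0. Wir haben den Ruck j(t) = 0. Durch Einsetzen von t = 3: j(3) = 0.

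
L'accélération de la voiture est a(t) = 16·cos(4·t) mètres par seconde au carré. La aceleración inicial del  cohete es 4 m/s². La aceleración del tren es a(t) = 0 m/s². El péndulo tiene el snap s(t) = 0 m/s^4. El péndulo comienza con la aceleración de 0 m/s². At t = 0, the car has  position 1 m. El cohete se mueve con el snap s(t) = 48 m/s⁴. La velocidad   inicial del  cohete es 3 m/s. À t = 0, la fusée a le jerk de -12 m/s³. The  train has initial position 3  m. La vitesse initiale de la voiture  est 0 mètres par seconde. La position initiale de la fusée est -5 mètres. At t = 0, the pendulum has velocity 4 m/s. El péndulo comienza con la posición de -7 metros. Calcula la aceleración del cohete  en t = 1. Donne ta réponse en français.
En partant du snap s(t) = 48, nous prenons 2 primitives. L'intégrale du snap, avec j(0) = -12, donne le jerk: j(t) = 48·t - 12. L'intégrale du jerk est l'accélération. En utilisant a(0) = 4, nous obtenons a(t) = 24·t^2 - 12·t + 4. De l'équation de l'accélération a(t) = 24·t^2 - 12·t + 4, nous substituons t = 1 pour obtenir a = 16.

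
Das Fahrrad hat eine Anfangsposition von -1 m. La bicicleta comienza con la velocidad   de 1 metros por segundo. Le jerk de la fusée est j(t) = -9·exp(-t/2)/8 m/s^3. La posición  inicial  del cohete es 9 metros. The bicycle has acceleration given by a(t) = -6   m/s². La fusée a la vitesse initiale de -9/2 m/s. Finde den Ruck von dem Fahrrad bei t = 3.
Wir müssen unsere Gleichung für die Beschleunigung a(t) = -6 1-mal ableiten. Die Ableitung von der Beschleunigung ergibt den Ruck: j(t) = 0. Wir haben den Ruck j(t) = 0. Durch Einsetzen von t = 3: j(3) = 0.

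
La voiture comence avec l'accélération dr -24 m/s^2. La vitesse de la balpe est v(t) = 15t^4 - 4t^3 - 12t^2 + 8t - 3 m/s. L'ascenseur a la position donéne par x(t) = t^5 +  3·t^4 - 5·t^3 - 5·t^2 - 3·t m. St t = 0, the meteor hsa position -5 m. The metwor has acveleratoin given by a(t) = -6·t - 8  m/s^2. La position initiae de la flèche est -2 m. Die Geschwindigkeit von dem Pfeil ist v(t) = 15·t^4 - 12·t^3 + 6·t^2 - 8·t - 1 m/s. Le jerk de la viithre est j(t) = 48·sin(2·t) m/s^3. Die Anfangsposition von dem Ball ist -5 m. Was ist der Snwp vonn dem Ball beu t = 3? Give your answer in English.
Starting from velocity v(t) = 15·t^4 - 4·t^3 - 12·t^2 + 8·t - 3, we take 3 derivatives. Differentiating velocity, we get acceleration: a(t) = 60·t^3 - 12·t^2 - 24·t + 8. The derivative of acceleration gives jerk: j(t) = 180·t^2 - 24·t - 24. Taking d/dt of j(t), we find s(t) = 360·t - 24. From the given snap equation s(t) = 360·t - 24, we substitute t = 3 to get s = 1056.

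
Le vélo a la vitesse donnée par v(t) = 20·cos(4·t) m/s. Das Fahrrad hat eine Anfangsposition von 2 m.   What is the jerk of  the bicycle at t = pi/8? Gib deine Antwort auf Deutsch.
Ausgehend von der Geschwindigkeit v(t) = 20·cos(4·t), nehmen wir 2 Ableitungen. Durch Ableiten von der Geschwindigkeit erhalten wir die Beschleunigung: a(t) = -80·sin(4·t). Mit d/dt von a(t) finden wir j(t) = -320·cos(4·t). Mit j(t) = -320·cos(4·t) und Einsetzen von t = pi/8, finden wir j = 0.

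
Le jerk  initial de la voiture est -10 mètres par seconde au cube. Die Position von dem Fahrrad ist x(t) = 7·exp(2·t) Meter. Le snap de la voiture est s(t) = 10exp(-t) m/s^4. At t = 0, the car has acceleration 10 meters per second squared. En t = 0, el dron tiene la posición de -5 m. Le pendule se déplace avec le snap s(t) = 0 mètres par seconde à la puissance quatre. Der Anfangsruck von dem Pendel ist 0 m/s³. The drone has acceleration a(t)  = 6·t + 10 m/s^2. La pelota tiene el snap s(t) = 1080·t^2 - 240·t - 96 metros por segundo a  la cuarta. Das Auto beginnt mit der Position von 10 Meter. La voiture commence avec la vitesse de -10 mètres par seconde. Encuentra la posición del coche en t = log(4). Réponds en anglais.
Starting from snap s(t) = 10·exp(-t), we take 4 antiderivatives. Taking ∫s(t)dt and applying j(0) = -10, we find j(t) = -10·exp(-t). The integral of jerk, with a(0) = 10, gives acceleration: a(t) = 10·exp(-t). Integrating acceleration and using the initial condition v(0) = -10, we get v(t) = -10·exp(-t). Finding the integral of v(t) and using x(0) = 10: x(t) = 10·exp(-t). Using x(t) = 10·exp(-t) and substituting t = log(4), we find x = 5/2.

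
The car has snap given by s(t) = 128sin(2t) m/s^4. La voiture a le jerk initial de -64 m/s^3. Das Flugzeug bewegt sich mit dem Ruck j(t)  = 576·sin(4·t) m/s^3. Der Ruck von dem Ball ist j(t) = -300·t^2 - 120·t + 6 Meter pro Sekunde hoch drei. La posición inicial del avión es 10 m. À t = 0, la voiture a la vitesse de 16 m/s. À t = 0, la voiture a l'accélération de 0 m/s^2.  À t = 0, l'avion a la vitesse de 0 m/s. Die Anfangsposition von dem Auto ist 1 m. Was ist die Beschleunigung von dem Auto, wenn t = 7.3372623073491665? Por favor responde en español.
Necesitamos integrar nuestra ecuación del snap s(t) = 128·sin(2·t) 2 veces. Tomando ∫s(t)dt y aplicando j(0) = -64, encontramos j(t) = -64·cos(2·t). La integral de la sacudida es la aceleración. Usando a(0) = 0, obtenemos a(t) = -32·sin(2·t). Usando a(t) = -32·sin(2·t) y sustituyendo t = 7.3372623073491665, encontramos a = -27.4900544225241.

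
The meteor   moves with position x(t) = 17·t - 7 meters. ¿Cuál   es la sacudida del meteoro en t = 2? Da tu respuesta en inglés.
Starting from position x(t) = 17·t - 7, we take 3 derivatives. The derivative of position gives velocity: v(t) = 17. Taking d/dt of v(t), we find a(t) = 0. Taking d/dt of a(t), we find j(t) = 0. From the given jerk equation j(t) = 0, we substitute t = 2 to get j = 0.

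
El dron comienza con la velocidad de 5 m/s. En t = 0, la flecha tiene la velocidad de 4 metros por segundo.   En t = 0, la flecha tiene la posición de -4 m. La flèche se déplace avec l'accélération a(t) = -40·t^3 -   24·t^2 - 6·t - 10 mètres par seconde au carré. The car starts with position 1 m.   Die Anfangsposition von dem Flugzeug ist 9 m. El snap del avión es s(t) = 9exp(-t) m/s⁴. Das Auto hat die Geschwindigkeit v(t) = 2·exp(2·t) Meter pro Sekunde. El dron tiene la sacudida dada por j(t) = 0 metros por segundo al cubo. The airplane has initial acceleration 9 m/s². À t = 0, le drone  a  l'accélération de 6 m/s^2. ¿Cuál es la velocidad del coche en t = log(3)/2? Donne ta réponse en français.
En utilisant v(t) = 2·exp(2·t) et en substituant t = log(3)/2, nous trouvons v = 6.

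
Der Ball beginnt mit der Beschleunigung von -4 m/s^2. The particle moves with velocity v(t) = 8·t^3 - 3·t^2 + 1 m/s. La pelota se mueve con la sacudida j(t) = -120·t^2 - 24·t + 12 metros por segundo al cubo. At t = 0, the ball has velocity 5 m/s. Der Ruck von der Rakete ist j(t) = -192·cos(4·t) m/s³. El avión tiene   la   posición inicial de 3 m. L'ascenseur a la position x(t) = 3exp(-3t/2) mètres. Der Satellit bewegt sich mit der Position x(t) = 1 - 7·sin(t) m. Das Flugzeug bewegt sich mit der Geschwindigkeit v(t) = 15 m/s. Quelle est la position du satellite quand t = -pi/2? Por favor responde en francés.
En utilisant x(t) = 1 - 7·sin(t) et en substituant t = -pi/2, nous trouvons x = 8.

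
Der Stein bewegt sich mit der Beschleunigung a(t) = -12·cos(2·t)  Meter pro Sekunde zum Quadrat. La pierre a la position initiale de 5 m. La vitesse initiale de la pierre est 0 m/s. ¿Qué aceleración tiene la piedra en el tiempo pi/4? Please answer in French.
De l'équation de l'accélération a(t) = -12·cos(2·t), nous substituons t = pi/4 pour obtenir a = 0.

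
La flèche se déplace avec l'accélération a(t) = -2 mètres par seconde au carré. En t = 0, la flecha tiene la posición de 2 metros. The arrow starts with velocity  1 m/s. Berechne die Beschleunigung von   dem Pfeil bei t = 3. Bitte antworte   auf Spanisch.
Tenemos la aceleración a(t) = -2. Sustituyendo t = 3: a(3) = -2.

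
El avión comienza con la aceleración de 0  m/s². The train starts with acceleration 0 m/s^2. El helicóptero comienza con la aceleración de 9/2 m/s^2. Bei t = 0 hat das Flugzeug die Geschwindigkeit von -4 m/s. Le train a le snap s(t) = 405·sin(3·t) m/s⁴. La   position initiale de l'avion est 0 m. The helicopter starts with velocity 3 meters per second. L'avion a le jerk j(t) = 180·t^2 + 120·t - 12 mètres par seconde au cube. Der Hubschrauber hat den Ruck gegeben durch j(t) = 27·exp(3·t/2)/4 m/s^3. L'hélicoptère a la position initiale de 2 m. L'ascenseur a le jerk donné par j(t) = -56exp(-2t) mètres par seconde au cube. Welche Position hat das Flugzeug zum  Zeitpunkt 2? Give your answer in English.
To solve this, we need to take 3 antiderivatives of our jerk equation j(t) = 180·t^2 + 120·t - 12. Finding the antiderivative of j(t) and using a(0) = 0: a(t) = 12·t·(5·t^2 + 5·t - 1). The antiderivative of acceleration, with v(0) = -4, gives velocity: v(t) = 15·t^4 + 20·t^3 - 6·t^2 - 4. The integral of velocity is position. Using x(0) = 0, we get x(t) = 3·t^5 + 5·t^4 - 2·t^3 - 4·t. From the given position equation x(t) = 3·t^5 + 5·t^4 - 2·t^3 - 4·t, we substitute t = 2 to get x = 152.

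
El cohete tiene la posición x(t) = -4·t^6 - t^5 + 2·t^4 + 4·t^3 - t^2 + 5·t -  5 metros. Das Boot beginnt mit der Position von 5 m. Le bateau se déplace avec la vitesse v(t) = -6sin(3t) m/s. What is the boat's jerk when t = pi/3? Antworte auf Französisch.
En partant de la vitesse v(t) = -6·sin(3·t), nous prenons 2 dérivées. En dérivant la vitesse, nous obtenons l'accélération: a(t) = -18·cos(3·t). En dérivant l'accélération, nous obtenons le jerk: j(t) = 54·sin(3·t). De l'équation du jerk j(t) = 54·sin(3·t), nous substituons t = pi/3 pour obtenir j = 0.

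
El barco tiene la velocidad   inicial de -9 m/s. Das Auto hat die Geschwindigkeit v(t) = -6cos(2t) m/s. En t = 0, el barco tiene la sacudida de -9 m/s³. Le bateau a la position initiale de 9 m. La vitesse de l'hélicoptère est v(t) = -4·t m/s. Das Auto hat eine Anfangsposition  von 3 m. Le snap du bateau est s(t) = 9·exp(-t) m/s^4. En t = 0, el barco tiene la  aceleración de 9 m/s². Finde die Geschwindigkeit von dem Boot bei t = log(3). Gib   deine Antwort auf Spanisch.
Necesitamos integrar nuestra ecuación del snap s(t) = 9·exp(-t) 3 veces. La integral del snap es la sacudida. Usando j(0) = -9, obtenemos j(t) = -9·exp(-t). La antiderivada de la sacudida es la aceleración. Usando a(0) = 9, obtenemos a(t) = 9·exp(-t). La antiderivada de la aceleración es la velocidad. Usando v(0) = -9, obtenemos v(t) = -9·exp(-t). De la ecuación de la velocidad v(t) = -9·exp(-t), sustituimos t = log(3) para obtener v = -3.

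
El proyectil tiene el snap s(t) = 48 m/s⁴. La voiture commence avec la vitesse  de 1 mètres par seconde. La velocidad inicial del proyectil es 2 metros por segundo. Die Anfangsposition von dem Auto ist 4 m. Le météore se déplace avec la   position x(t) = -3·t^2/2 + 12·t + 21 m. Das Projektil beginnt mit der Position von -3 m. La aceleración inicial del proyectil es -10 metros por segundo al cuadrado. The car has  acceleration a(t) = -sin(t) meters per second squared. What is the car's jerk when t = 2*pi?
To solve this, we need to take 1 derivative of our acceleration equation a(t) = -sin(t). The derivative of acceleration gives jerk: j(t) = -cos(t). Using j(t) = -cos(t) and substituting t = 2*pi, we find j = -1.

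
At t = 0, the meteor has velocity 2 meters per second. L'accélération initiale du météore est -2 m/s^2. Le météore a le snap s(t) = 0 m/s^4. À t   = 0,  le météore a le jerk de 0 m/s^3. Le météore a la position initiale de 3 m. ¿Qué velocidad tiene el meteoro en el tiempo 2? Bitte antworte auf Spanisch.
Para resolver esto, necesitamos tomar 3 integrales de nuestra ecuación del snap s(t) = 0. La antiderivada del snap es la sacudida. Usando j(0) = 0, obtenemos j(t) = 0. La integral de la sacudida es la aceleración. Usando a(0) = -2, obtenemos a(t) = -2. La antiderivada de la aceleración, con v(0) = 2, da la velocidad: v(t) = 2 - 2·t. De la ecuación de la velocidad v(t) = 2 - 2·t, sustituimos t = 2 para obtener v = -2.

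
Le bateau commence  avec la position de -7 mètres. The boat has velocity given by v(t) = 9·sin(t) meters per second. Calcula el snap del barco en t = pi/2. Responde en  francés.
En partant de la vitesse v(t) = 9·sin(t), nous prenons 3 dérivées. En dérivant la vitesse, nous obtenons l'accélération: a(t) = 9·cos(t). En prenant d/dt de a(t), nous trouvons j(t) = -9·sin(t). En dérivant le jerk, nous obtenons le snap: s(t) = -9·cos(t). De l'équation du snap s(t) = -9·cos(t), nous substituons t = pi/2 pour obtenir s = 0.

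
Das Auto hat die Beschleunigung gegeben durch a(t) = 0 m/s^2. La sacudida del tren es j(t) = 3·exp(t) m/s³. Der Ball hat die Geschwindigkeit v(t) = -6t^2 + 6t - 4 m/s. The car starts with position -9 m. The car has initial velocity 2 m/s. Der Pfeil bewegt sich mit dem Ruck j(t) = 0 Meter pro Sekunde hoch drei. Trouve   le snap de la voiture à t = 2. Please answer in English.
To solve this, we need to take 2 derivatives of our acceleration equation a(t) = 0. Taking d/dt of a(t), we find j(t) = 0. The derivative of jerk gives snap: s(t) = 0. From the given snap equation s(t) = 0, we substitute t = 2 to get s = 0.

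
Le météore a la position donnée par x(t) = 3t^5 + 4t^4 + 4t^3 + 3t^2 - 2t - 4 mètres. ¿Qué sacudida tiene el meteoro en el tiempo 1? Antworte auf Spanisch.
Para resolver esto, necesitamos tomar 3 derivadas de nuestra ecuación de la posición x(t) = 3·t^5 + 4·t^4 + 4·t^3 + 3·t^2 - 2·t - 4. Derivando la posición, obtenemos la velocidad: v(t) = 15·t^4 + 16·t^3 + 12·t^2 + 6·t - 2. La derivada de la velocidad da la aceleración: a(t) = 60·t^3 + 48·t^2 + 24·t + 6. Derivando la aceleración, obtenemos la sacudida: j(t) = 180·t^2 + 96·t + 24. De la ecuación de la sacudida j(t) = 180·t^2 + 96·t + 24, sustituimos t = 1 para obtener j = 300.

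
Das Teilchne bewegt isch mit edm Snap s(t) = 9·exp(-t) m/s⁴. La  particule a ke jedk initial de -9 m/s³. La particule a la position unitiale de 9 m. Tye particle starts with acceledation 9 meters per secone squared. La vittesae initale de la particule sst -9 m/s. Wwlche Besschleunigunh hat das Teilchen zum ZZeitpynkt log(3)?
Um dies zu lösen, müssen wir 2 Integrale unserer Gleichung für den Snap s(t) = 9·exp(-t) finden. Die Stammfunktion von dem Snap ist der Ruck. Mit j(0) = -9 erhalten wir j(t) = -9·exp(-t). Durch Integration von dem Ruck und Verwendung der Anfangsbedingung a(0) = 9, erhalten wir a(t) = 9·exp(-t). Aus der Gleichung für die Beschleunigung a(t) = 9·exp(-t), setzen wir t = log(3) ein und erhalten a = 3.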